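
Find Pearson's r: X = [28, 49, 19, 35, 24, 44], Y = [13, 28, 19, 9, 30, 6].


Mean X = 33.1667, Mean Y = 17.5000
SD X = 10.667969, SD Y = 9.069179
Cov = -14.416667
r = -14.416667/(10.667969*9.069179) = -0.1490

r = -0.1490


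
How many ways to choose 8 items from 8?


C(8,8) = 8!/(8! × 0!)
= 40320/(40320 × 1)
= 1

C(8,8) = 1


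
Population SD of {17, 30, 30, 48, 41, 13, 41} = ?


Mean = 31.4286
Variance = 144.2449
SD = sqrt(144.2449) = 12.0102

SD = 12.0102


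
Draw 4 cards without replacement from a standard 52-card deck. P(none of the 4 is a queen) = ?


P(no queens) = (48/52) × (47/51) × (46/50) × (45/49)
= 0.7187

P = 0.7187


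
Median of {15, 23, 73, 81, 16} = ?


Sorted: 15, 16, 23, 73, 81
n = 5 (odd)
Middle value = 23

Median = 23


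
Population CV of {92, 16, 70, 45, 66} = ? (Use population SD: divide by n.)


Mean = 57.8000
SD = 25.6780
CV = (25.6780/57.8000)*100 = 44.4256%

CV = 44.4256%


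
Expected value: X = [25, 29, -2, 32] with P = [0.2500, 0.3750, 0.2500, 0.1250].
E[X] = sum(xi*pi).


E[X] = 25*0.2500 + 29*0.3750 - 2*0.2500 + 32*0.1250
= 6.2500 + 10.8750 - 0.5000 + 4.0000
= 20.6250

E[X] = 20.6250


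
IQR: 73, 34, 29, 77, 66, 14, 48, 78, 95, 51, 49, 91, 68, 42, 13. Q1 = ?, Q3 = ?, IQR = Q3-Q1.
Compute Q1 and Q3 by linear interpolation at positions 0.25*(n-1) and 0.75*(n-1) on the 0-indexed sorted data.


Sorted: 13, 14, 29, 34, 42, 48, 49, 51, 66, 68, 73, 77, 78, 91, 95
Q1 (25th %ile) = 38.0000
Q3 (75th %ile) = 75.0000
IQR = 75.0000 - 38.0000 = 37.0000

IQR = 37.0000


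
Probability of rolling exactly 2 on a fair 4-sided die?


Favorable outcomes (roll = 2): 1
Total outcomes = 4
P = 1/4 = 0.2500

P = 0.2500


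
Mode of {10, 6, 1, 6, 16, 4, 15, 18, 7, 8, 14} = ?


Frequencies: 1:1, 4:1, 6:2, 7:1, 8:1, 10:1, 14:1, 15:1, 16:1, 18:1
Max frequency = 2
Mode = 6

Mode = 6


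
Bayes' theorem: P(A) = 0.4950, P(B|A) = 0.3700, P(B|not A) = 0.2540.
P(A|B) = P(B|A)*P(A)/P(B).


P(B) = P(B|A)*P(A) + P(B|A')*P(A')
= 0.3700*0.4950 + 0.2540*0.5050
= 0.183150 + 0.128270 = 0.311420
P(A|B) = 0.183150/0.311420 = 0.5881

P(A|B) = 0.5881


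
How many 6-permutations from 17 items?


P(17,6) = 17!/11!
= 355687428096000/39916800
= 8910720

P(17,6) = 8910720


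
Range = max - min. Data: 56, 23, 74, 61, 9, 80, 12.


Max = 80, Min = 9
Range = 80 - 9 = 71

Range = 71


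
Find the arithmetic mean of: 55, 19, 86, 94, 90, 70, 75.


Sum = 55 + 19 + 86 + 94 + 90 + 70 + 75 = 489
n = 7
Mean = 489/7 = 69.8571

Mean = 69.8571


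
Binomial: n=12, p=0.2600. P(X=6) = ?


C(12,6) = 924
p^6 = 0.000309
(1-p)^6 = 0.164206
P = 924 * 0.000309 * 0.164206 = 0.0469

P(X=6) = 0.0469


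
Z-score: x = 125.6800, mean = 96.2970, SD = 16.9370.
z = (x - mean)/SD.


z = (125.6800 - 96.2970)/16.9370
= 29.3830/16.9370
= 1.7348

z = 1.7348


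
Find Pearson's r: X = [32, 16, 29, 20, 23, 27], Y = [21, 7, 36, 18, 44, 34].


Mean X = 24.5000, Mean Y = 26.6667
SD X = 5.439056, SD Y = 12.485547
Cov = 33.000000
r = 33.000000/(5.439056*12.485547) = 0.4859

r = 0.4859


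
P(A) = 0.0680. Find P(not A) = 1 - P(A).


P(not A) = 1 - 0.0680 = 0.9320

P(not A) = 0.9320


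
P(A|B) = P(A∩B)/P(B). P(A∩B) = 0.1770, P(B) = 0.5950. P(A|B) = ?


P(A|B) = 0.1770/0.5950 = 0.2975

P(A|B) = 0.2975


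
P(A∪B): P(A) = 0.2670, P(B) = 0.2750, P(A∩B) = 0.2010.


P(A∪B) = 0.2670 + 0.2750 - 0.2010
= 0.5420 - 0.2010
= 0.3410

P(A∪B) = 0.3410


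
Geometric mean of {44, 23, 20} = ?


Product = 44 × 23 × 20 = 20240
GM = 20240^(1/3) = 27.2523

GM = 27.2523


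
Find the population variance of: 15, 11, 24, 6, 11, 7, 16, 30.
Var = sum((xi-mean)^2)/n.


Mean = 15.0000
Squared deviations: 0, 16.0000, 81.0000, 81.0000, 16.0000, 64.0000, 1.0000, 225.0000
Sum = 484.0000
Variance = 484.0000/8 = 60.5000

Variance = 60.5000


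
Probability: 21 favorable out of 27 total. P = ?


P = 21/27 = 0.7778

P = 0.7778


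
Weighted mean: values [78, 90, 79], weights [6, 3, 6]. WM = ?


Numerator = 78*6 + 90*3 + 79*6 = 1212
Denominator = 6 + 3 + 6 = 15
WM = 1212/15 = 80.8000

WM = 80.8000


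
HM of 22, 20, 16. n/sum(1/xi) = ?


Sum of reciprocals = 1/22 + 1/20 + 1/16 = 0.157955
HM = 3/0.157955 = 18.9928

HM = 18.9928


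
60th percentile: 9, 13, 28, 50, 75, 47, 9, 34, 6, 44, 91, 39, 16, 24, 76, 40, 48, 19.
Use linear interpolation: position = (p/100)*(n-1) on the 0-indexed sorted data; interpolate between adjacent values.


Sorted: 6, 9, 9, 13, 16, 19, 24, 28, 34, 39, 40, 44, 47, 48, 50, 75, 76, 91
n = 18
Index = 60/100 * 17 = 10.2000
Lower = data[10] = 40, Upper = data[11] = 44
P60 = 40 + 0.2000*(4) = 40.8000

P60 = 40.8000


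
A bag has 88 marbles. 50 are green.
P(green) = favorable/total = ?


P = 50/88 = 0.5682

P = 0.5682


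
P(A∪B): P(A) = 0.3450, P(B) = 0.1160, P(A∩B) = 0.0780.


P(A∪B) = 0.3450 + 0.1160 - 0.0780
= 0.4610 - 0.0780
= 0.3830

P(A∪B) = 0.3830


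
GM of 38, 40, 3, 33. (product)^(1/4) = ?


Product = 38 × 40 × 3 × 33 = 150480
GM = 150480^(1/4) = 19.6956

GM = 19.6956


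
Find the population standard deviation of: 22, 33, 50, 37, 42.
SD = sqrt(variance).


Mean = 36.8000
Variance = 86.9600
SD = sqrt(86.9600) = 9.3252

SD = 9.3252


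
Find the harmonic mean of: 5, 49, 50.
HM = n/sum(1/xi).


Sum of reciprocals = 1/5 + 1/49 + 1/50 = 0.240408
HM = 3/0.240408 = 12.4788

HM = 12.4788


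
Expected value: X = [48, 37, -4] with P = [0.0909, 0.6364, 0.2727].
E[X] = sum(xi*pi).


E[X] = 48*0.0909 + 37*0.6364 - 4*0.2727
= 4.3632 + 23.5468 - 1.0908
= 26.8192

E[X] = 26.8192


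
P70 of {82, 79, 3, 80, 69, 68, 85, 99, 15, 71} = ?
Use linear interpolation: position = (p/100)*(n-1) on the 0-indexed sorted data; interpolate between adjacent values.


Sorted: 3, 15, 68, 69, 71, 79, 80, 82, 85, 99
n = 10
Index = 70/100 * 9 = 6.3000
Lower = data[6] = 80, Upper = data[7] = 82
P70 = 80 + 0.3000*(2) = 80.6000

P70 = 80.6000


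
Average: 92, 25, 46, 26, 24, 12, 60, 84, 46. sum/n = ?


Sum = 92 + 25 + 46 + 26 + 24 + 12 + 60 + 84 + 46 = 415
n = 9
Mean = 415/9 = 46.1111

Mean = 46.1111


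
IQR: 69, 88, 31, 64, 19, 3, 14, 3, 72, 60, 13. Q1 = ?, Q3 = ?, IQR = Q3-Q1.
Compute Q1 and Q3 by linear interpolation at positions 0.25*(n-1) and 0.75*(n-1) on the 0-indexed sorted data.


Sorted: 3, 3, 13, 14, 19, 31, 60, 64, 69, 72, 88
Q1 (25th %ile) = 13.5000
Q3 (75th %ile) = 66.5000
IQR = 66.5000 - 13.5000 = 53.0000

IQR = 53.0000


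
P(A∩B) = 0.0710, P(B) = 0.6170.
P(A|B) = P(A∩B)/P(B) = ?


P(A|B) = 0.0710/0.6170 = 0.1151

P(A|B) = 0.1151


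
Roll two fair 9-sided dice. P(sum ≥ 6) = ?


Total outcomes = 9×9 = 81
Favorable (sum ≥ 6): 71
P = 71/81 = 0.8765

P = 0.8765


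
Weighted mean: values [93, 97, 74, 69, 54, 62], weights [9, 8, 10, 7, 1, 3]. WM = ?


Numerator = 93*9 + 97*8 + 74*10 + 69*7 + 54*1 + 62*3 = 3076
Denominator = 9 + 8 + 10 + 7 + 1 + 3 = 38
WM = 3076/38 = 80.9474

WM = 80.9474


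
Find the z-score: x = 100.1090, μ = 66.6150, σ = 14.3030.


z = (100.1090 - 66.6150)/14.3030
= 33.4940/14.3030
= 2.3417

z = 2.3417


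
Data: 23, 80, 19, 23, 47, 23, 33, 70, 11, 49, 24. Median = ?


Sorted: 11, 19, 23, 23, 23, 24, 33, 47, 49, 70, 80
n = 11 (odd)
Middle value = 24

Median = 24


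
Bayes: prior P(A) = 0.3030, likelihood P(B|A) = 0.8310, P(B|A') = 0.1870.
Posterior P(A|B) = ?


P(B) = P(B|A)*P(A) + P(B|A')*P(A')
= 0.8310*0.3030 + 0.1870*0.6970
= 0.251793 + 0.130339 = 0.382132
P(A|B) = 0.251793/0.382132 = 0.6589

P(A|B) = 0.6589


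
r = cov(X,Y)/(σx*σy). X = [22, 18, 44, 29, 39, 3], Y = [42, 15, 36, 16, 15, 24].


Mean X = 25.8333, Mean Y = 24.6667
SD X = 13.606575, SD Y = 10.734161
Cov = 12.611111
r = 12.611111/(13.606575*10.734161) = 0.0863

r = 0.0863


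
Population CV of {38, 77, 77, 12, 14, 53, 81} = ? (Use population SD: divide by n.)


Mean = 50.2857
SD = 27.5459
CV = (27.5459/50.2857)*100 = 54.7787%

CV = 54.7787%


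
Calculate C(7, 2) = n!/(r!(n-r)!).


C(7,2) = 7!/(2! × 5!)
= 5040/(2 × 120)
= 21

C(7,2) = 21


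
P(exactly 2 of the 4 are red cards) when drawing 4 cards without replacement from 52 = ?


Hypergeometric: P(X=2) = C(26,2)·C(26,2) / C(52,4)
= 325 × 325 / 270725
= 105625/270725 = 0.3902

P = 0.3902


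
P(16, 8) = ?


P(16,8) = 16!/8!
= 20922789888000/40320
= 518918400

P(16,8) = 518918400


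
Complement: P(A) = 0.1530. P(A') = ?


P(not A) = 1 - 0.1530 = 0.8470

P(not A) = 0.8470


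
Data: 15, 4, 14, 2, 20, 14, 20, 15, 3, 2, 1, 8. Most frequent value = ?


Frequencies: 1:1, 2:2, 3:1, 4:1, 8:1, 14:2, 15:2, 20:2
Max frequency = 2
Mode = 2, 14, 15, 20

Mode = 2, 14, 15, 20


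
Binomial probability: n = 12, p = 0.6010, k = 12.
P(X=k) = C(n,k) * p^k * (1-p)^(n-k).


C(12,12) = 1
p^12 = 0.002221
(1-p)^0 = 1.000000
P = 1 * 0.002221 * 1.000000 = 0.0022

P(X=12) = 0.0022


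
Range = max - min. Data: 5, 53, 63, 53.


Max = 63, Min = 5
Range = 63 - 5 = 58

Range = 58


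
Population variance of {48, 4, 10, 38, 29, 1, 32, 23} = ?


Mean = 23.1250
Squared deviations: 618.7656, 365.7656, 172.2656, 221.2656, 34.5156, 489.5156, 78.7656, 0.0156
Sum = 1980.8750
Variance = 1980.8750/8 = 247.6094

Variance = 247.6094


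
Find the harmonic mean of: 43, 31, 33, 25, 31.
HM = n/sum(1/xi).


Sum of reciprocals = 1/43 + 1/31 + 1/33 + 1/25 + 1/31 = 0.158075
HM = 5/0.158075 = 31.6306

HM = 31.6306


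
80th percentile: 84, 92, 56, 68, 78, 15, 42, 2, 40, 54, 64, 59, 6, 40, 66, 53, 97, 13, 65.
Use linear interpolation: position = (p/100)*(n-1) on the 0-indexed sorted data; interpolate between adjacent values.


Sorted: 2, 6, 13, 15, 40, 40, 42, 53, 54, 56, 59, 64, 65, 66, 68, 78, 84, 92, 97
n = 19
Index = 80/100 * 18 = 14.4000
Lower = data[14] = 68, Upper = data[15] = 78
P80 = 68 + 0.4000*(10) = 72.0000

P80 = 72.0000


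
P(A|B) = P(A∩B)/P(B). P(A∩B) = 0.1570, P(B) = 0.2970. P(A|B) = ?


P(A|B) = 0.1570/0.2970 = 0.5286

P(A|B) = 0.5286


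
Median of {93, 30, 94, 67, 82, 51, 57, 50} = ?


Sorted: 30, 50, 51, 57, 67, 82, 93, 94
n = 8 (even)
Middle values: 57 and 67
Median = (57+67)/2 = 62.0000

Median = 62.0000


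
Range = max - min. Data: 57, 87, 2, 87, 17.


Max = 87, Min = 2
Range = 87 - 2 = 85

Range = 85


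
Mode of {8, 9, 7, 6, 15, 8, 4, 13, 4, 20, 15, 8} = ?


Frequencies: 4:2, 6:1, 7:1, 8:3, 9:1, 13:1, 15:2, 20:1
Max frequency = 3
Mode = 8

Mode = 8


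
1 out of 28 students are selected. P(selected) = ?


P = 1/28 = 0.0357

P = 0.0357


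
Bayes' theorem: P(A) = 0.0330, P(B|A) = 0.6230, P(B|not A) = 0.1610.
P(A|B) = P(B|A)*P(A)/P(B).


P(B) = P(B|A)*P(A) + P(B|A')*P(A')
= 0.6230*0.0330 + 0.1610*0.9670
= 0.020559 + 0.155687 = 0.176246
P(A|B) = 0.020559/0.176246 = 0.1166

P(A|B) = 0.1166


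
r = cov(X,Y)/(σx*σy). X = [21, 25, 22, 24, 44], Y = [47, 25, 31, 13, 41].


Mean X = 27.2000, Mean Y = 31.4000
SD X = 8.518216, SD Y = 11.959933
Cov = 27.920000
r = 27.920000/(8.518216*11.959933) = 0.2741

r = 0.2741


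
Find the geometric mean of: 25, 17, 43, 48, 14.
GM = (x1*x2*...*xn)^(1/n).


Product = 25 × 17 × 43 × 48 × 14 = 12280800
GM = 12280800^(1/5) = 26.1725

GM = 26.1725


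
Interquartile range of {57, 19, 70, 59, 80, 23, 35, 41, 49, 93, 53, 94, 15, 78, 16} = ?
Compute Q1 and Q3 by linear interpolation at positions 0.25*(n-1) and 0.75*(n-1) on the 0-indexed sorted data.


Sorted: 15, 16, 19, 23, 35, 41, 49, 53, 57, 59, 70, 78, 80, 93, 94
Q1 (25th %ile) = 29.0000
Q3 (75th %ile) = 74.0000
IQR = 74.0000 - 29.0000 = 45.0000

IQR = 45.0000


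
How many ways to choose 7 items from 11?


C(11,7) = 11!/(7! × 4!)
= 39916800/(5040 × 24)
= 330

C(11,7) = 330


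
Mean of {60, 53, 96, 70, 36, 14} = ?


Sum = 60 + 53 + 96 + 70 + 36 + 14 = 329
n = 6
Mean = 329/6 = 54.8333

Mean = 54.8333


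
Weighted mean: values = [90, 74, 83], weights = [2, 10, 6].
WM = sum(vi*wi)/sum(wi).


Numerator = 90*2 + 74*10 + 83*6 = 1418
Denominator = 2 + 10 + 6 = 18
WM = 1418/18 = 78.7778

WM = 78.7778


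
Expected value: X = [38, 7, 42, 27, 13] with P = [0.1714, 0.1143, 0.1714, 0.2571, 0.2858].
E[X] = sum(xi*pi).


E[X] = 38*0.1714 + 7*0.1143 + 42*0.1714 + 27*0.2571 + 13*0.2858
= 6.5132 + 0.8001 + 7.1988 + 6.9417 + 3.7154
= 25.1692

E[X] = 25.1692


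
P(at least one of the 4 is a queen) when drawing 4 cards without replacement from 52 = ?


P(at least one) = 1 - P(none)
P(none) = (48/52) × (47/51) × (46/50) × (45/49) = 0.718737
P(at least one) = 1 - 0.718737 = 0.2813

P = 0.2813


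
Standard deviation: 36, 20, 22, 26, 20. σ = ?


Mean = 24.8000
Variance = 36.1600
SD = sqrt(36.1600) = 6.0133

SD = 6.0133


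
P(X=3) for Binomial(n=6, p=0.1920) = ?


C(6,3) = 20
p^3 = 0.007078
(1-p)^3 = 0.527514
P = 20 * 0.007078 * 0.527514 = 0.0747

P(X=3) = 0.0747


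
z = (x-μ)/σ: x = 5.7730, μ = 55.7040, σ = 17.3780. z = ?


z = (5.7730 - 55.7040)/17.3780
= -49.9310/17.3780
= -2.8732

z = -2.8732


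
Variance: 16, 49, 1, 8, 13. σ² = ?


Mean = 17.4000
Squared deviations: 1.9600, 998.5600, 268.9600, 88.3600, 19.3600
Sum = 1377.2000
Variance = 1377.2000/5 = 275.4400

Variance = 275.4400


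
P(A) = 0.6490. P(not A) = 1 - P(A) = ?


P(not A) = 1 - 0.6490 = 0.3510

P(not A) = 0.3510


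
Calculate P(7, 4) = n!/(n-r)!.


P(7,4) = 7!/3!
= 5040/6
= 840

P(7,4) = 840


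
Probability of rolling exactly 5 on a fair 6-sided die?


Favorable outcomes (roll = 5): 1
Total outcomes = 6
P = 1/6 = 0.1667

P = 0.1667


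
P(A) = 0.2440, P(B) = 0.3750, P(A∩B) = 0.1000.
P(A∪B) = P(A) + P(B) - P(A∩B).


P(A∪B) = 0.2440 + 0.3750 - 0.1000
= 0.6190 - 0.1000
= 0.5190

P(A∪B) = 0.5190


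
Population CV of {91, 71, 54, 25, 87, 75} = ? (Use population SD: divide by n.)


Mean = 67.1667
SD = 22.3190
CV = (22.3190/67.1667)*100 = 33.2293%

CV = 33.2293%


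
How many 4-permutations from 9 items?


P(9,4) = 9!/5!
= 362880/120
= 3024

P(9,4) = 3024


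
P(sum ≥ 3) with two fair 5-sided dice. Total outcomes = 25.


Total outcomes = 5×5 = 25
Favorable (sum ≥ 3): 24
P = 24/25 = 0.9600

P = 0.9600


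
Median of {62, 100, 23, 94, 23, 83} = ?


Sorted: 23, 23, 62, 83, 94, 100
n = 6 (even)
Middle values: 62 and 83
Median = (62+83)/2 = 72.5000

Median = 72.5000


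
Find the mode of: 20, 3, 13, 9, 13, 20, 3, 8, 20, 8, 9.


Frequencies: 3:2, 8:2, 9:2, 13:2, 20:3
Max frequency = 3
Mode = 20

Mode = 20


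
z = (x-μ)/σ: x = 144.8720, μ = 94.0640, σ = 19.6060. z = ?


z = (144.8720 - 94.0640)/19.6060
= 50.8080/19.6060
= 2.5915

z = 2.5915


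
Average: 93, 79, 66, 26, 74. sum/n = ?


Sum = 93 + 79 + 66 + 26 + 74 = 338
n = 5
Mean = 338/5 = 67.6000

Mean = 67.6000


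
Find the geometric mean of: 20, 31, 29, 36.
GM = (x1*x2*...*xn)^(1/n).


Product = 20 × 31 × 29 × 36 = 647280
GM = 647280^(1/4) = 28.3644

GM = 28.3644


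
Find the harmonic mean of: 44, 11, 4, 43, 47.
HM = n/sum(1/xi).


Sum of reciprocals = 1/44 + 1/11 + 1/4 + 1/43 + 1/47 = 0.408169
HM = 5/0.408169 = 12.2498

HM = 12.2498


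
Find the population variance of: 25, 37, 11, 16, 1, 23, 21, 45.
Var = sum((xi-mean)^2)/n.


Mean = 22.3750
Squared deviations: 6.8906, 213.8906, 129.3906, 40.6406, 456.8906, 0.3906, 1.8906, 511.8906
Sum = 1361.8750
Variance = 1361.8750/8 = 170.2344

Variance = 170.2344


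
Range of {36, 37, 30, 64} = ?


Max = 64, Min = 30
Range = 64 - 30 = 34

Range = 34


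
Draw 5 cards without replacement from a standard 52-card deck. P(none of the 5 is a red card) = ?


P(no red cards) = (26/52) × (25/51) × (24/50) × (23/49) × (22/48)
= 0.0253

P = 0.0253


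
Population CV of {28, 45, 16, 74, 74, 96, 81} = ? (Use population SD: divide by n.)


Mean = 59.1429
SD = 27.5392
CV = (27.5392/59.1429)*100 = 46.5639%

CV = 46.5639%


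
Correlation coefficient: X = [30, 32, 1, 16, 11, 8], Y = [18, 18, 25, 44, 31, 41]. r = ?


Mean X = 16.3333, Mean Y = 29.5000
SD X = 11.294050, SD Y = 10.242884
Cov = -62.833333
r = -62.833333/(11.294050*10.242884) = -0.5431

r = -0.5431


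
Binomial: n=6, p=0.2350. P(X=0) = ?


C(6,0) = 1
p^0 = 1.000000
(1-p)^6 = 0.200433
P = 1 * 1.000000 * 0.200433 = 0.2004

P(X=0) = 0.2004


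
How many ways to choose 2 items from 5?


C(5,2) = 5!/(2! × 3!)
= 120/(2 × 6)
= 10

C(5,2) = 10


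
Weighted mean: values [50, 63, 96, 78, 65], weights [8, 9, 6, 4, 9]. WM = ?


Numerator = 50*8 + 63*9 + 96*6 + 78*4 + 65*9 = 2440
Denominator = 8 + 9 + 6 + 4 + 9 = 36
WM = 2440/36 = 67.7778

WM = 67.7778


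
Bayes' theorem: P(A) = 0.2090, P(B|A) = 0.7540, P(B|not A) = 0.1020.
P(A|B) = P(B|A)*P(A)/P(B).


P(B) = P(B|A)*P(A) + P(B|A')*P(A')
= 0.7540*0.2090 + 0.1020*0.7910
= 0.157586 + 0.080682 = 0.238268
P(A|B) = 0.157586/0.238268 = 0.6614

P(A|B) = 0.6614


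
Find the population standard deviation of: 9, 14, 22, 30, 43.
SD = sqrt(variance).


Mean = 23.6000
Variance = 145.0400
SD = sqrt(145.0400) = 12.0433

SD = 12.0433


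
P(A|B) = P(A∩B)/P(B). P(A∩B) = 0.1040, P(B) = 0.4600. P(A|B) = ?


P(A|B) = 0.1040/0.4600 = 0.2261

P(A|B) = 0.2261


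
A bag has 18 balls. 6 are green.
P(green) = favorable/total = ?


P = 6/18 = 0.3333

P = 0.3333


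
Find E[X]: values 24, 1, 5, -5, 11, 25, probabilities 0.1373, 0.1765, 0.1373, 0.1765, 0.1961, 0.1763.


E[X] = 24*0.1373 + 1*0.1765 + 5*0.1373 - 5*0.1765 + 11*0.1961 + 25*0.1763
= 3.2952 + 0.1765 + 0.6865 - 0.8825 + 2.1571 + 4.4075
= 9.8403

E[X] = 9.8403


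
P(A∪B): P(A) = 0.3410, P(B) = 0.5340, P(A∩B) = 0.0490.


P(A∪B) = 0.3410 + 0.5340 - 0.0490
= 0.8750 - 0.0490
= 0.8260

P(A∪B) = 0.8260


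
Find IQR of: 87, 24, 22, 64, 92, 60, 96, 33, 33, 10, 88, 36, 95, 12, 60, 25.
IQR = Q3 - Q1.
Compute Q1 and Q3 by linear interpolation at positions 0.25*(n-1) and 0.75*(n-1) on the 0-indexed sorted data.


Sorted: 10, 12, 22, 24, 25, 33, 33, 36, 60, 60, 64, 87, 88, 92, 95, 96
Q1 (25th %ile) = 24.7500
Q3 (75th %ile) = 87.2500
IQR = 87.2500 - 24.7500 = 62.5000

IQR = 62.5000


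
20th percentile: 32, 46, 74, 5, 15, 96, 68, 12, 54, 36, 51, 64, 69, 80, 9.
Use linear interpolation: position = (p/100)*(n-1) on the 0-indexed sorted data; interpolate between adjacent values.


Sorted: 5, 9, 12, 15, 32, 36, 46, 51, 54, 64, 68, 69, 74, 80, 96
n = 15
Index = 20/100 * 14 = 2.8000
Lower = data[2] = 12, Upper = data[3] = 15
P20 = 12 + 0.8000*(3) = 14.4000

P20 = 14.4000


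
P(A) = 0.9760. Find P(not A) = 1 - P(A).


P(not A) = 1 - 0.9760 = 0.0240

P(not A) = 0.0240


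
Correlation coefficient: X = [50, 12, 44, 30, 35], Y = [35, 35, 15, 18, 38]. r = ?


Mean X = 34.2000, Mean Y = 28.2000
SD X = 13.090455, SD Y = 9.662298
Cov = -24.440000
r = -24.440000/(13.090455*9.662298) = -0.1932

r = -0.1932


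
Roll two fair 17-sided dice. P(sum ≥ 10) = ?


Total outcomes = 17×17 = 289
Favorable (sum ≥ 10): 253
P = 253/289 = 0.8754

P = 0.8754


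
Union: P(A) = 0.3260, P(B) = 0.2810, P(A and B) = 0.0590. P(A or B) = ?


P(A∪B) = 0.3260 + 0.2810 - 0.0590
= 0.6070 - 0.0590
= 0.5480

P(A∪B) = 0.5480


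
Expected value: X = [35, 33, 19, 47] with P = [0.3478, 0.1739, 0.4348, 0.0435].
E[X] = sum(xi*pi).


E[X] = 35*0.3478 + 33*0.1739 + 19*0.4348 + 47*0.0435
= 12.1730 + 5.7387 + 8.2612 + 2.0445
= 28.2174

E[X] = 28.2174


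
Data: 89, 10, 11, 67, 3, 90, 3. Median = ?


Sorted: 3, 3, 10, 11, 67, 89, 90
n = 7 (odd)
Middle value = 11

Median = 11


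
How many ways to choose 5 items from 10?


C(10,5) = 10!/(5! × 5!)
= 3628800/(120 × 120)
= 252

C(10,5) = 252


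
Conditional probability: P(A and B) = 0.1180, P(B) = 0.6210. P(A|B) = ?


P(A|B) = 0.1180/0.6210 = 0.1900

P(A|B) = 0.1900


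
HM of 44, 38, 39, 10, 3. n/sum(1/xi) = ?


Sum of reciprocals = 1/44 + 1/38 + 1/39 + 1/10 + 1/3 = 0.508017
HM = 5/0.508017 = 9.8422

HM = 9.8422


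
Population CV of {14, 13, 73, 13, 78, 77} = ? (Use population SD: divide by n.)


Mean = 44.6667
SD = 31.3723
CV = (31.3723/44.6667)*100 = 70.2365%

CV = 70.2365%


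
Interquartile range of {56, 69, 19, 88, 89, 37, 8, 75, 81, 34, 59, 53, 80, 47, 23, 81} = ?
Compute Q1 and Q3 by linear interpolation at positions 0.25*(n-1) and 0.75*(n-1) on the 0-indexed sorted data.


Sorted: 8, 19, 23, 34, 37, 47, 53, 56, 59, 69, 75, 80, 81, 81, 88, 89
Q1 (25th %ile) = 36.2500
Q3 (75th %ile) = 80.2500
IQR = 80.2500 - 36.2500 = 44.0000

IQR = 44.0000


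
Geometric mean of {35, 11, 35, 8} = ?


Product = 35 × 11 × 35 × 8 = 107800
GM = 107800^(1/4) = 18.1199

GM = 18.1199


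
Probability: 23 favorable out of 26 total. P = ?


P = 23/26 = 0.8846

P = 0.8846


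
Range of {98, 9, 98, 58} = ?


Max = 98, Min = 9
Range = 98 - 9 = 89

Range = 89


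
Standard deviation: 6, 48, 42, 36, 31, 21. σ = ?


Mean = 30.6667
Variance = 193.2222
SD = sqrt(193.2222) = 13.9004

SD = 13.9004


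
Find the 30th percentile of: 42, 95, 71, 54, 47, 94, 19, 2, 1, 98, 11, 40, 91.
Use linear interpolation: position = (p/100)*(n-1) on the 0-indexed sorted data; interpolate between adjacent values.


Sorted: 1, 2, 11, 19, 40, 42, 47, 54, 71, 91, 94, 95, 98
n = 13
Index = 30/100 * 12 = 3.6000
Lower = data[3] = 19, Upper = data[4] = 40
P30 = 19 + 0.6000*(21) = 31.6000

P30 = 31.6000


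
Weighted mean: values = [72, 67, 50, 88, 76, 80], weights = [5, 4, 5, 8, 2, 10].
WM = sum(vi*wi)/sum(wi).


Numerator = 72*5 + 67*4 + 50*5 + 88*8 + 76*2 + 80*10 = 2534
Denominator = 5 + 4 + 5 + 8 + 2 + 10 = 34
WM = 2534/34 = 74.5294

WM = 74.5294


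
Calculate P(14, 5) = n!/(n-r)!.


P(14,5) = 14!/9!
= 87178291200/362880
= 240240

P(14,5) = 240240


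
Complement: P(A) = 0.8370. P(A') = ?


P(not A) = 1 - 0.8370 = 0.1630

P(not A) = 0.1630


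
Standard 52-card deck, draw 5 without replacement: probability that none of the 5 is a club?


P(no clubs) = (39/52) × (38/51) × (37/50) × (36/49) × (35/48)
= 0.2215

P = 0.2215


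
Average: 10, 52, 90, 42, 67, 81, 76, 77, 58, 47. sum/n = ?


Sum = 10 + 52 + 90 + 42 + 67 + 81 + 76 + 77 + 58 + 47 = 600
n = 10
Mean = 600/10 = 60.0000

Mean = 60.0000


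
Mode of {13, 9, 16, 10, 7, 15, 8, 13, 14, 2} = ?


Frequencies: 2:1, 7:1, 8:1, 9:1, 10:1, 13:2, 14:1, 15:1, 16:1
Max frequency = 2
Mode = 13

Mode = 13


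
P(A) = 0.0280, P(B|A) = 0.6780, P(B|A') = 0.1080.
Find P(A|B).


P(B) = P(B|A)*P(A) + P(B|A')*P(A')
= 0.6780*0.0280 + 0.1080*0.9720
= 0.018984 + 0.104976 = 0.123960
P(A|B) = 0.018984/0.123960 = 0.1531

P(A|B) = 0.1531


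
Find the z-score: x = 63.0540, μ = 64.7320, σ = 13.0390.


z = (63.0540 - 64.7320)/13.0390
= -1.6780/13.0390
= -0.1287

z = -0.1287


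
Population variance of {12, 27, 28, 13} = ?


Mean = 20.0000
Squared deviations: 64.0000, 49.0000, 64.0000, 49.0000
Sum = 226.0000
Variance = 226.0000/4 = 56.5000

Variance = 56.5000


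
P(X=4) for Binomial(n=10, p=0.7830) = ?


C(10,4) = 210
p^4 = 0.375878
(1-p)^6 = 0.000104
P = 210 * 0.375878 * 0.000104 = 0.0082

P(X=4) = 0.0082


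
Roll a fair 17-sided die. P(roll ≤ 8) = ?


Favorable outcomes (roll ≤ 8): 8
Total outcomes = 17
P = 8/17 = 0.4706

P = 0.4706


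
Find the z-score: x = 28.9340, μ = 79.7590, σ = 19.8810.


z = (28.9340 - 79.7590)/19.8810
= -50.8250/19.8810
= -2.5565

z = -2.5565


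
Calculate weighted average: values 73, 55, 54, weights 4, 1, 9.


Numerator = 73*4 + 55*1 + 54*9 = 833
Denominator = 4 + 1 + 9 = 14
WM = 833/14 = 59.5000

WM = 59.5000


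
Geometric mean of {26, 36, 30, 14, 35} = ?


Product = 26 × 36 × 30 × 14 × 35 = 13759200
GM = 13759200^(1/5) = 26.7743

GM = 26.7743


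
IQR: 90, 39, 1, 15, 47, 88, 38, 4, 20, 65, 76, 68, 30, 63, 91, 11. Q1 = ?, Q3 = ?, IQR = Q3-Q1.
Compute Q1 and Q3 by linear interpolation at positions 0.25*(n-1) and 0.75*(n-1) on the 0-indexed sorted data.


Sorted: 1, 4, 11, 15, 20, 30, 38, 39, 47, 63, 65, 68, 76, 88, 90, 91
Q1 (25th %ile) = 18.7500
Q3 (75th %ile) = 70.0000
IQR = 70.0000 - 18.7500 = 51.2500

IQR = 51.2500


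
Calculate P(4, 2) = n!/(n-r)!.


P(4,2) = 4!/2!
= 24/2
= 12

P(4,2) = 12


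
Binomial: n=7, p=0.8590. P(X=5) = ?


C(7,5) = 21
p^5 = 0.467698
(1-p)^2 = 0.019881
P = 21 * 0.467698 * 0.019881 = 0.1953

P(X=5) = 0.1953


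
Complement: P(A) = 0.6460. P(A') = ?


P(not A) = 1 - 0.6460 = 0.3540

P(not A) = 0.3540


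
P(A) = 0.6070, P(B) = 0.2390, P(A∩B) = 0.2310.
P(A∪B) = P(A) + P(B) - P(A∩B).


P(A∪B) = 0.6070 + 0.2390 - 0.2310
= 0.8460 - 0.2310
= 0.6150

P(A∪B) = 0.6150


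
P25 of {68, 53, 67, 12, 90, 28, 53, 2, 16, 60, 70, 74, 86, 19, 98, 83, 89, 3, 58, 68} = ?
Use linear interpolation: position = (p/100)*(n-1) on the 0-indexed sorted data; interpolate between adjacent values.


Sorted: 2, 3, 12, 16, 19, 28, 53, 53, 58, 60, 67, 68, 68, 70, 74, 83, 86, 89, 90, 98
n = 20
Index = 25/100 * 19 = 4.7500
Lower = data[4] = 19, Upper = data[5] = 28
P25 = 19 + 0.7500*(9) = 25.7500

P25 = 25.7500


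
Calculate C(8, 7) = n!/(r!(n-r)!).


C(8,7) = 8!/(7! × 1!)
= 40320/(5040 × 1)
= 8

C(8,7) = 8


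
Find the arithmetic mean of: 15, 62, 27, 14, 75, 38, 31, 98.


Sum = 15 + 62 + 27 + 14 + 75 + 38 + 31 + 98 = 360
n = 8
Mean = 360/8 = 45.0000

Mean = 45.0000


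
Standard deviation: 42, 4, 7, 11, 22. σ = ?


Mean = 17.2000
Variance = 190.9600
SD = sqrt(190.9600) = 13.8188

SD = 13.8188


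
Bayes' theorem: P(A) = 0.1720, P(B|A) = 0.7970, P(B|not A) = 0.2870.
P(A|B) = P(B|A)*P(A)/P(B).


P(B) = P(B|A)*P(A) + P(B|A')*P(A')
= 0.7970*0.1720 + 0.2870*0.8280
= 0.137084 + 0.237636 = 0.374720
P(A|B) = 0.137084/0.374720 = 0.3658

P(A|B) = 0.3658


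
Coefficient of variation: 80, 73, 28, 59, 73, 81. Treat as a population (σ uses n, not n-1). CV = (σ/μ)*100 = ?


Mean = 65.6667
SD = 18.3091
CV = (18.3091/65.6667)*100 = 27.8818%

CV = 27.8818%


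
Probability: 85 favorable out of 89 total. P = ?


P = 85/89 = 0.9551

P = 0.9551


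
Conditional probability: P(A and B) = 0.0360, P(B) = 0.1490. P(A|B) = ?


P(A|B) = 0.0360/0.1490 = 0.2416

P(A|B) = 0.2416


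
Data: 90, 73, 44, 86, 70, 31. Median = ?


Sorted: 31, 44, 70, 73, 86, 90
n = 6 (even)
Middle values: 70 and 73
Median = (70+73)/2 = 71.5000

Median = 71.5000


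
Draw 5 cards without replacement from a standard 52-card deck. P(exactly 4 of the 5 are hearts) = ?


Hypergeometric: P(X=4) = C(13,4)·C(39,1) / C(52,5)
= 715 × 39 / 2598960
= 27885/2598960 = 0.0107

P = 0.0107


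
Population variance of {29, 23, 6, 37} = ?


Mean = 23.7500
Squared deviations: 27.5625, 0.5625, 315.0625, 175.5625
Sum = 518.7500
Variance = 518.7500/4 = 129.6875

Variance = 129.6875


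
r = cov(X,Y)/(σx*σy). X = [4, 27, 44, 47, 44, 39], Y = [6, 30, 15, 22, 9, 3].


Mean X = 34.1667, Mean Y = 14.1667
SD X = 14.960132, SD Y = 9.405967
Cov = 22.805556
r = 22.805556/(14.960132*9.405967) = 0.1621

r = 0.1621


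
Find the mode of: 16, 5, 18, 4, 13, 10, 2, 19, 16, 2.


Frequencies: 2:2, 4:1, 5:1, 10:1, 13:1, 16:2, 18:1, 19:1
Max frequency = 2
Mode = 2, 16

Mode = 2, 16


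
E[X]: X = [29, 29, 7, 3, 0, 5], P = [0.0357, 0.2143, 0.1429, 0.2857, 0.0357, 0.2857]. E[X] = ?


E[X] = 29*0.0357 + 29*0.2143 + 7*0.1429 + 3*0.2857 + 0*0.0357 + 5*0.2857
= 1.0353 + 6.2147 + 1.0003 + 0.8571 + 0 + 1.4285
= 10.5359

E[X] = 10.5359


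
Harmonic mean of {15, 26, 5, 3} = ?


Sum of reciprocals = 1/15 + 1/26 + 1/5 + 1/3 = 0.638462
HM = 4/0.638462 = 6.2651

HM = 6.2651


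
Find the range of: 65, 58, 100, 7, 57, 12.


Max = 100, Min = 7
Range = 100 - 7 = 93

Range = 93


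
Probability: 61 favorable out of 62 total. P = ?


P = 61/62 = 0.9839

P = 0.9839


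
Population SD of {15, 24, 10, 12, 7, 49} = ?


Mean = 19.5000
Variance = 202.2500
SD = sqrt(202.2500) = 14.2215

SD = 14.2215


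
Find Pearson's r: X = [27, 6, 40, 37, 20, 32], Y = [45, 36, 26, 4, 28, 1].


Mean X = 27.0000, Mean Y = 23.3333
SD X = 11.430952, SD Y = 15.975676
Cov = -94.833333
r = -94.833333/(11.430952*15.975676) = -0.5193

r = -0.5193


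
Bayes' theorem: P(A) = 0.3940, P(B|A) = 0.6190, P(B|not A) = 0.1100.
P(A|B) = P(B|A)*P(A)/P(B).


P(B) = P(B|A)*P(A) + P(B|A')*P(A')
= 0.6190*0.3940 + 0.1100*0.6060
= 0.243886 + 0.066660 = 0.310546
P(A|B) = 0.243886/0.310546 = 0.7853

P(A|B) = 0.7853


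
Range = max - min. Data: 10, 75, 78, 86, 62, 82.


Max = 86, Min = 10
Range = 86 - 10 = 76

Range = 76


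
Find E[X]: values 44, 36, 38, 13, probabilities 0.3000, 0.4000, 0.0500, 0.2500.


E[X] = 44*0.3000 + 36*0.4000 + 38*0.0500 + 13*0.2500
= 13.2000 + 14.4000 + 1.9000 + 3.2500
= 32.7500

E[X] = 32.7500


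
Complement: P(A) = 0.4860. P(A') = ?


P(not A) = 1 - 0.4860 = 0.5140

P(not A) = 0.5140


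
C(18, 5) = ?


C(18,5) = 18!/(5! × 13!)
= 6402373705728000/(120 × 6227020800)
= 8568

C(18,5) = 8568


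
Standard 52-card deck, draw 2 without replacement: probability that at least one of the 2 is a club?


P(at least one) = 1 - P(none)
P(none) = (39/52) × (38/51) = 0.558824
P(at least one) = 1 - 0.558824 = 0.4412

P = 0.4412


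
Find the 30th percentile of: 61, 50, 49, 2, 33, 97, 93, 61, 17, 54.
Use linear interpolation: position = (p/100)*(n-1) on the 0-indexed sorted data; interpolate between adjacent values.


Sorted: 2, 17, 33, 49, 50, 54, 61, 61, 93, 97
n = 10
Index = 30/100 * 9 = 2.7000
Lower = data[2] = 33, Upper = data[3] = 49
P30 = 33 + 0.7000*(16) = 44.2000

P30 = 44.2000


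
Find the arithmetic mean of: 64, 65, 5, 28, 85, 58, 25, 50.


Sum = 64 + 65 + 5 + 28 + 85 + 58 + 25 + 50 = 380
n = 8
Mean = 380/8 = 47.5000

Mean = 47.5000


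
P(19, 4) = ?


P(19,4) = 19!/15!
= 121645100408832000/1307674368000
= 93024

P(19,4) = 93024


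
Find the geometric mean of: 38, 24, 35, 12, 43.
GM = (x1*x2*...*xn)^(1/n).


Product = 38 × 24 × 35 × 12 × 43 = 16470720
GM = 16470720^(1/5) = 27.7551

GM = 27.7551


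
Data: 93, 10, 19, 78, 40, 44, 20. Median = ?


Sorted: 10, 19, 20, 40, 44, 78, 93
n = 7 (odd)
Middle value = 40

Median = 40


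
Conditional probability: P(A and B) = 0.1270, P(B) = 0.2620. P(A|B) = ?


P(A|B) = 0.1270/0.2620 = 0.4847

P(A|B) = 0.4847


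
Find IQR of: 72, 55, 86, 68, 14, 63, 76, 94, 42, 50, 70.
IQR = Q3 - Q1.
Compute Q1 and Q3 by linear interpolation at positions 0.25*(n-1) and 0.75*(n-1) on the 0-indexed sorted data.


Sorted: 14, 42, 50, 55, 63, 68, 70, 72, 76, 86, 94
Q1 (25th %ile) = 52.5000
Q3 (75th %ile) = 74.0000
IQR = 74.0000 - 52.5000 = 21.5000

IQR = 21.5000


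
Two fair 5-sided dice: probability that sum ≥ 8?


Total outcomes = 5×5 = 25
Favorable (sum ≥ 8): 6
P = 6/25 = 0.2400

P = 0.2400


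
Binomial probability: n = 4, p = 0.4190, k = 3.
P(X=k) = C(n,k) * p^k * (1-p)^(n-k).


C(4,3) = 4
p^3 = 0.073560
(1-p)^1 = 0.581000
P = 4 * 0.073560 * 0.581000 = 0.1710

P(X=3) = 0.1710


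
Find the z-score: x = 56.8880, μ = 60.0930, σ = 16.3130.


z = (56.8880 - 60.0930)/16.3130
= -3.2050/16.3130
= -0.1965

z = -0.1965


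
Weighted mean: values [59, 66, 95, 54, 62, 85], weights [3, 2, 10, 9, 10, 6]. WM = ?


Numerator = 59*3 + 66*2 + 95*10 + 54*9 + 62*10 + 85*6 = 2875
Denominator = 3 + 2 + 10 + 9 + 10 + 6 = 40
WM = 2875/40 = 71.8750

WM = 71.8750


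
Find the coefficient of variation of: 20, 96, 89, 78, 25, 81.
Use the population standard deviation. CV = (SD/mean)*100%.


Mean = 64.8333
SD = 30.5146
CV = (30.5146/64.8333)*100 = 47.0662%

CV = 47.0662%


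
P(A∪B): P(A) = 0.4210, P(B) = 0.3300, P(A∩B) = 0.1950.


P(A∪B) = 0.4210 + 0.3300 - 0.1950
= 0.7510 - 0.1950
= 0.5560

P(A∪B) = 0.5560


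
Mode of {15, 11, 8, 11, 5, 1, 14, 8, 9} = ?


Frequencies: 1:1, 5:1, 8:2, 9:1, 11:2, 14:1, 15:1
Max frequency = 2
Mode = 8, 11

Mode = 8, 11


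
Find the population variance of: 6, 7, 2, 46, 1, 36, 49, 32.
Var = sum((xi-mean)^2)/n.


Mean = 22.3750
Squared deviations: 268.1406, 236.3906, 415.1406, 558.1406, 456.8906, 185.6406, 708.8906, 92.6406
Sum = 2921.8750
Variance = 2921.8750/8 = 365.2344

Variance = 365.2344


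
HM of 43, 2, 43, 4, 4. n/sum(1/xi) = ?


Sum of reciprocals = 1/43 + 1/2 + 1/43 + 1/4 + 1/4 = 1.046512
HM = 5/1.046512 = 4.7778

HM = 4.7778


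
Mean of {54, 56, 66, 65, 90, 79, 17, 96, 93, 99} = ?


Sum = 54 + 56 + 66 + 65 + 90 + 79 + 17 + 96 + 93 + 99 = 715
n = 10
Mean = 715/10 = 71.5000

Mean = 71.5000


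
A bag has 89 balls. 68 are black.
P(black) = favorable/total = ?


P = 68/89 = 0.7640

P = 0.7640


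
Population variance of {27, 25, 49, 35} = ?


Mean = 34.0000
Squared deviations: 49.0000, 81.0000, 225.0000, 1.0000
Sum = 356.0000
Variance = 356.0000/4 = 89.0000

Variance = 89.0000


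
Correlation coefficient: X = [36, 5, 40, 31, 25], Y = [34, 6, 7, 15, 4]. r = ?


Mean X = 27.4000, Mean Y = 13.2000
SD X = 12.273549, SD Y = 11.052602
Cov = 58.120000
r = 58.120000/(12.273549*11.052602) = 0.4284

r = 0.4284


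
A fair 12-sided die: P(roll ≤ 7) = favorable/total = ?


Favorable outcomes (roll ≤ 7): 7
Total outcomes = 12
P = 7/12 = 0.5833

P = 0.5833


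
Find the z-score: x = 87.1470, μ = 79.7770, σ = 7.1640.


z = (87.1470 - 79.7770)/7.1640
= 7.3700/7.1640
= 1.0288

z = 1.0288


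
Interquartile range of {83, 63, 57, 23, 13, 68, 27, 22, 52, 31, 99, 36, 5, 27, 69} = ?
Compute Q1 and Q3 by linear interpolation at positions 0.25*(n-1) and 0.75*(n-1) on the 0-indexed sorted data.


Sorted: 5, 13, 22, 23, 27, 27, 31, 36, 52, 57, 63, 68, 69, 83, 99
Q1 (25th %ile) = 25.0000
Q3 (75th %ile) = 65.5000
IQR = 65.5000 - 25.0000 = 40.5000

IQR = 40.5000


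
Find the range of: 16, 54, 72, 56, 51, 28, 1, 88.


Max = 88, Min = 1
Range = 88 - 1 = 87

Range = 87


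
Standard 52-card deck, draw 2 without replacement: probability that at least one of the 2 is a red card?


P(at least one) = 1 - P(none)
P(none) = (26/52) × (25/51) = 0.245098
P(at least one) = 1 - 0.245098 = 0.7549

P = 0.7549


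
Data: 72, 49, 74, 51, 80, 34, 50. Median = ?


Sorted: 34, 49, 50, 51, 72, 74, 80
n = 7 (odd)
Middle value = 51

Median = 51


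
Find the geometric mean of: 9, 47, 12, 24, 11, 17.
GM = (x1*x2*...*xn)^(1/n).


Product = 9 × 47 × 12 × 24 × 11 × 17 = 22781088
GM = 22781088^(1/6) = 16.8369

GM = 16.8369


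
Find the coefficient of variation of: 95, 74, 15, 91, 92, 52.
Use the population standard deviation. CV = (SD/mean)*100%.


Mean = 69.8333
SD = 28.6206
CV = (28.6206/69.8333)*100 = 40.9842%

CV = 40.9842%


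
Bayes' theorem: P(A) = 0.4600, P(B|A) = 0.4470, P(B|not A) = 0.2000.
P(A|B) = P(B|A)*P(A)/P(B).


P(B) = P(B|A)*P(A) + P(B|A')*P(A')
= 0.4470*0.4600 + 0.2000*0.5400
= 0.205620 + 0.108000 = 0.313620
P(A|B) = 0.205620/0.313620 = 0.6556

P(A|B) = 0.6556


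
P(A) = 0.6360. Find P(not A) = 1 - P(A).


P(not A) = 1 - 0.6360 = 0.3640

P(not A) = 0.3640


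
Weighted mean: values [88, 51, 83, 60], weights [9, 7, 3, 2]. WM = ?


Numerator = 88*9 + 51*7 + 83*3 + 60*2 = 1518
Denominator = 9 + 7 + 3 + 2 = 21
WM = 1518/21 = 72.2857

WM = 72.2857


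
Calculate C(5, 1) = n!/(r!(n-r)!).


C(5,1) = 5!/(1! × 4!)
= 120/(1 × 24)
= 5

C(5,1) = 5


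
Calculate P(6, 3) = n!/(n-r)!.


P(6,3) = 6!/3!
= 720/6
= 120

P(6,3) = 120


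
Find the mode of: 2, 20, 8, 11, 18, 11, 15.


Frequencies: 2:1, 8:1, 11:2, 15:1, 18:1, 20:1
Max frequency = 2
Mode = 11

Mode = 11


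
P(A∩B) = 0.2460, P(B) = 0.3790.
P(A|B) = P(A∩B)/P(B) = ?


P(A|B) = 0.2460/0.3790 = 0.6491

P(A|B) = 0.6491


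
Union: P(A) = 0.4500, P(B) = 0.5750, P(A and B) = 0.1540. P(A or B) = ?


P(A∪B) = 0.4500 + 0.5750 - 0.1540
= 1.0250 - 0.1540
= 0.8710

P(A∪B) = 0.8710


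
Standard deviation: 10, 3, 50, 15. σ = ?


Mean = 19.5000
Variance = 328.2500
SD = sqrt(328.2500) = 18.1177

SD = 18.1177


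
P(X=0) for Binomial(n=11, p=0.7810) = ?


C(11,0) = 1
p^0 = 1.000000
(1-p)^11 = 5.557574e-08
P = 1 * 1.000000 * 5.557574e-08 = 5.5576e-08

P(X=0) = 5.5576e-08


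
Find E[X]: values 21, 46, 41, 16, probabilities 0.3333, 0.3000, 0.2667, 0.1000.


E[X] = 21*0.3333 + 46*0.3000 + 41*0.2667 + 16*0.1000
= 6.9993 + 13.8000 + 10.9347 + 1.6000
= 33.3340

E[X] = 33.3340


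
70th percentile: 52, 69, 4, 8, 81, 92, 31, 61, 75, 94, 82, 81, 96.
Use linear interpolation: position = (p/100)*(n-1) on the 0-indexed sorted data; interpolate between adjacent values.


Sorted: 4, 8, 31, 52, 61, 69, 75, 81, 81, 82, 92, 94, 96
n = 13
Index = 70/100 * 12 = 8.4000
Lower = data[8] = 81, Upper = data[9] = 82
P70 = 81 + 0.4000*(1) = 81.4000

P70 = 81.4000


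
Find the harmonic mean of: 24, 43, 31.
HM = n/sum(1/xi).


Sum of reciprocals = 1/24 + 1/43 + 1/31 = 0.097181
HM = 3/0.097181 = 30.8704

HM = 30.8704


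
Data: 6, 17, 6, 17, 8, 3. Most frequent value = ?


Frequencies: 3:1, 6:2, 8:1, 17:2
Max frequency = 2
Mode = 6, 17

Mode = 6, 17


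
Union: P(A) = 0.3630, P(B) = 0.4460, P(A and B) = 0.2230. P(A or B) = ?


P(A∪B) = 0.3630 + 0.4460 - 0.2230
= 0.8090 - 0.2230
= 0.5860

P(A∪B) = 0.5860


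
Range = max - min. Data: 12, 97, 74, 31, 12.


Max = 97, Min = 12
Range = 97 - 12 = 85

Range = 85


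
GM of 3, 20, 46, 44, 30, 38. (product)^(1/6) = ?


Product = 3 × 20 × 46 × 44 × 30 × 38 = 138441600
GM = 138441600^(1/6) = 22.7446

GM = 22.7446


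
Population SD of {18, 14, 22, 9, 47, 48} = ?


Mean = 26.3333
Variance = 239.5556
SD = sqrt(239.5556) = 15.4776

SD = 15.4776


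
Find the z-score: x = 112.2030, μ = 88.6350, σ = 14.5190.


z = (112.2030 - 88.6350)/14.5190
= 23.5680/14.5190
= 1.6233

z = 1.6233


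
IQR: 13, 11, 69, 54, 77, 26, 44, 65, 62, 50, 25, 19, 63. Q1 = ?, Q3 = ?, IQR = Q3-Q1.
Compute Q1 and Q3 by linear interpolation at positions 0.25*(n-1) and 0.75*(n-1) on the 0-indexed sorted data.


Sorted: 11, 13, 19, 25, 26, 44, 50, 54, 62, 63, 65, 69, 77
Q1 (25th %ile) = 25.0000
Q3 (75th %ile) = 63.0000
IQR = 63.0000 - 25.0000 = 38.0000

IQR = 38.0000


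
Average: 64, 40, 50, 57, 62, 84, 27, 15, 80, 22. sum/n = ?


Sum = 64 + 40 + 50 + 57 + 62 + 84 + 27 + 15 + 80 + 22 = 501
n = 10
Mean = 501/10 = 50.1000

Mean = 50.1000


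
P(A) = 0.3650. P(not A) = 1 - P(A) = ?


P(not A) = 1 - 0.3650 = 0.6350

P(not A) = 0.6350


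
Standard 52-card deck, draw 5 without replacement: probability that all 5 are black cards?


P(all black cards) = (26/52) × (25/51) × (24/50) × (23/49) × (22/48)
= 0.0253

P = 0.0253


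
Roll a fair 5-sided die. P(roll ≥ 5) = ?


Favorable outcomes (roll ≥ 5): 1
Total outcomes = 5
P = 1/5 = 0.2000

P = 0.2000


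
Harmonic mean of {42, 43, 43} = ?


Sum of reciprocals = 1/42 + 1/43 + 1/43 = 0.070321
HM = 3/0.070321 = 42.6614

HM = 42.6614


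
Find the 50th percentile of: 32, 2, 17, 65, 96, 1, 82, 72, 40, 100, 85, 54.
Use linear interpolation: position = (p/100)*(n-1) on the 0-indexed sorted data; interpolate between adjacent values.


Sorted: 1, 2, 17, 32, 40, 54, 65, 72, 82, 85, 96, 100
n = 12
Index = 50/100 * 11 = 5.5000
Lower = data[5] = 54, Upper = data[6] = 65
P50 = 54 + 0.5000*(11) = 59.5000

P50 = 59.5000


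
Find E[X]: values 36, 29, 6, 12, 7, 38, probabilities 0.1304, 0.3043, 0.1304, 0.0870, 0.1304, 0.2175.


E[X] = 36*0.1304 + 29*0.3043 + 6*0.1304 + 12*0.0870 + 7*0.1304 + 38*0.2175
= 4.6944 + 8.8247 + 0.7824 + 1.0440 + 0.9128 + 8.2650
= 24.5233

E[X] = 24.5233


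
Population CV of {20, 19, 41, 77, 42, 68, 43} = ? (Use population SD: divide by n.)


Mean = 44.2857
SD = 20.2817
CV = (20.2817/44.2857)*100 = 45.7974%

CV = 45.7974%
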